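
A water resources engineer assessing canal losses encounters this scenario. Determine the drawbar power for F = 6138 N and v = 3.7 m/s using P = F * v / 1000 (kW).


P = F * v / 1000
  = 6138 * 3.7 / 1000
  = 22710.60 / 1000
  = 22.71 kW


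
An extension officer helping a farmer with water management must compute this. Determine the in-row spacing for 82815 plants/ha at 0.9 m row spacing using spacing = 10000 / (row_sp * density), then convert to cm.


spacing = 10000 / (row_sp * density)
        = 10000 / (0.9 * 82815)
        = 10000 / 74533.50
        = 0.13417 m = 13.42 cm


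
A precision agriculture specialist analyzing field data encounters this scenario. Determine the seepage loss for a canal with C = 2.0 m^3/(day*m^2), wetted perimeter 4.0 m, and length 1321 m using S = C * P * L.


S = C * P * L
  = 2.0 * 4.0 * 1321
  = 10568 m^3/day


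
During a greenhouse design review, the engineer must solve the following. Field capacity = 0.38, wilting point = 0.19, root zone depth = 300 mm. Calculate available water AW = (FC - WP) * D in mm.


AW = (FC - WP) * D
   = (0.38 - 0.19) * 300
   = 0.19 * 300
   = 57 mm


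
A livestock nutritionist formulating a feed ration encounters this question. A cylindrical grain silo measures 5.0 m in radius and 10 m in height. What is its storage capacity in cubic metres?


V = pi * r^2 * h
  = pi * 5.0^2 * 10
  = pi * 25 * 10
  = 785.40 m^3


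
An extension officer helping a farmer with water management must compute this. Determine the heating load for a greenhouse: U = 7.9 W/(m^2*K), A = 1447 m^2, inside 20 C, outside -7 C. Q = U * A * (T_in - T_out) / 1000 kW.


dT = 20 - (-7) = 27 K
Q = U * A * dT
  = 7.9 * 1447 * 27
  = 308645.10 W = 308.65 kW


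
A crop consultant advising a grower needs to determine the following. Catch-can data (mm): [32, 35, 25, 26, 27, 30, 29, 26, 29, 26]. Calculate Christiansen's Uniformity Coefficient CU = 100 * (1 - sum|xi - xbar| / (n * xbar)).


xbar = 285 / 10 = 28.500
sum|xi - xbar| = 25
CU = 100 * (1 - 25 / (10 * 28.500))
   = 100 * (1 - 0.0877)
   = 91.23%


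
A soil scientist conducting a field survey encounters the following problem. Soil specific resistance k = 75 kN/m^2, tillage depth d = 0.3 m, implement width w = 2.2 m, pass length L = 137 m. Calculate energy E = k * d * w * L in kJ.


E = k * d * w * L
  = 75 * 0.3 * 2.2 * 137
  = 6781.50 kJ


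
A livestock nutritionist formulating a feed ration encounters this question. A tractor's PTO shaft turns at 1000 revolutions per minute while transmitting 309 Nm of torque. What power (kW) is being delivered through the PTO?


P = 2*pi*n*T / 60000
  = 2*pi * 1000 * 309 / 60000
  = 1941504.26 / 60000
  = 32.36 kW


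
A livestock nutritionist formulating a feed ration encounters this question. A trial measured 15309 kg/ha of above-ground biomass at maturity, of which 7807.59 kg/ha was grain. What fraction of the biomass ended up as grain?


HI = grain_yield / biomass
   = 7807.59 / 15309
   = 0.51


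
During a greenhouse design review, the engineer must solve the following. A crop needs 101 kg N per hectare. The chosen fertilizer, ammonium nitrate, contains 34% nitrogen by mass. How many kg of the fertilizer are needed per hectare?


Rate = N_required / (N_content / 100)
     = 101 / (34 / 100)
     = 101 / 0.34
     = 297.06 kg/ha


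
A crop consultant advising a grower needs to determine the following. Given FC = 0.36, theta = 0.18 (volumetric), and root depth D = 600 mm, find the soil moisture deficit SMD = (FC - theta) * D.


SMD = (FC - theta) * D
    = (0.36 - 0.18) * 600
    = 0.180 * 600
    = 108 mm


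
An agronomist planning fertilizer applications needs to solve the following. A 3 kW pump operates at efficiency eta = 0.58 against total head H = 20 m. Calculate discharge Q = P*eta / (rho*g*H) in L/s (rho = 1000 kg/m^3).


Q = (P * 1000 * eta) / (rho * g * H)
  = (3 * 1000 * 0.58) / (1000 * 9.81 * 20)
  = 1740 / 196200
  = 0.00887 m^3/s = 8.87 L/s


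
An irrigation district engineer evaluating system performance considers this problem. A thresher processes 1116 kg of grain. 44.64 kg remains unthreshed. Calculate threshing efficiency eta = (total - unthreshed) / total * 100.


eta = (total - unthreshed) / total * 100
    = (1116 - 44.64) / 1116 * 100
    = 1071.36 / 1116 * 100
    = 96%


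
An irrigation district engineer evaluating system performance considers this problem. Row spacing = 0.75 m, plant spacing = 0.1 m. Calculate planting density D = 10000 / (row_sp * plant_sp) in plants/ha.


D = 10000 / (row_sp * plant_sp)
  = 10000 / (0.75 * 0.1)
  = 10000 / 0.0750
  = 133333.33 plants/ha


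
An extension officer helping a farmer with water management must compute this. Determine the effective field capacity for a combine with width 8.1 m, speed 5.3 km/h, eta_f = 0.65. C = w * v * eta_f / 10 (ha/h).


C = w * v * eta_f / 10
  = 8.1 * 5.3 * 0.65 / 10
  = 27.90 / 10
  = 2.79 ha/h


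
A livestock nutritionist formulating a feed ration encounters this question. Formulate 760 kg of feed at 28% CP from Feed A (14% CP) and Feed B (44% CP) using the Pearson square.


parts_A = CP_b - target = 44 - 28 = 16
parts_B = target - CP_a = 28 - 14 = 14
total_parts = 16 + 14 = 30
Feed A = 760 * 16 / 30 = 405.33 kg
Feed B = 760 * 14 / 30 = 354.67 kg

405.33 kg


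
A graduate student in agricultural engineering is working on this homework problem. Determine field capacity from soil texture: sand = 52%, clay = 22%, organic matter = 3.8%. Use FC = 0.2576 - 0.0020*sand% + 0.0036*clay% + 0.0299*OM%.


FC = 0.2576 - 0.0020*52 + 0.0036*22 + 0.0299*3.8
   = 0.2576 - 0.1040 + 0.0792 + 0.1136
   = 0.3464


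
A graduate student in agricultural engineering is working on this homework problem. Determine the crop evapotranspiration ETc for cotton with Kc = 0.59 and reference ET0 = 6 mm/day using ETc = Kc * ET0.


ETc = Kc * ET0
    = 0.59 * 6
    = 3.54 mm/day


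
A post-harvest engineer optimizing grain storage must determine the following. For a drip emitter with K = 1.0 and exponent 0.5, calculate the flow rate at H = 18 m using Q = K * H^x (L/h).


Q = K * H^x
  = 1.0 * 18^0.5
  = 1.0 * 4.2426
  = 4.24 L/h


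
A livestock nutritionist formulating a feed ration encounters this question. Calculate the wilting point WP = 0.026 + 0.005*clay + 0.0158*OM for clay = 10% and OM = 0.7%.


WP = 0.026 + 0.005*10 + 0.0158*0.7
   = 0.026 + 0.0500 + 0.0111
   = 0.0871


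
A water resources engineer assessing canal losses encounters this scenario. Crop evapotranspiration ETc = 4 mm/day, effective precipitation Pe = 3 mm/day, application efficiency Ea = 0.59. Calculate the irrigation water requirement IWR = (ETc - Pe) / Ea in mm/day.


IWR = (ETc - Pe) / Ea
    = (4 - 3) / 0.59
    = 1 / 0.59
    = 1.69 mm/day


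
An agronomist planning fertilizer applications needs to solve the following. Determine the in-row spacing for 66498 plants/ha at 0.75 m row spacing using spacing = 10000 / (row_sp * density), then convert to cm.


spacing = 10000 / (row_sp * density)
        = 10000 / (0.75 * 66498)
        = 10000 / 49873.50
        = 0.20051 m = 20.05 cm


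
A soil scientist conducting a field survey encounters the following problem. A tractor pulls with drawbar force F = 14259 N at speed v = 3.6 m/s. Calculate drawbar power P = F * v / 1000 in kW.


P = F * v / 1000
  = 14259 * 3.6 / 1000
  = 51332.40 / 1000
  = 51.33 kW


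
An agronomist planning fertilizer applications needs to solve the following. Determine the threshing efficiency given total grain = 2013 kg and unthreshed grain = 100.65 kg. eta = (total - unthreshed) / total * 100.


eta = (total - unthreshed) / total * 100
    = (2013 - 100.65) / 2013 * 100
    = 1912.35 / 2013 * 100
    = 95%


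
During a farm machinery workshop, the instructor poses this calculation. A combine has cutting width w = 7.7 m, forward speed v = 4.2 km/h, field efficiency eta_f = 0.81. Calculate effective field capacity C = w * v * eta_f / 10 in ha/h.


C = w * v * eta_f / 10
  = 7.7 * 4.2 * 0.81 / 10
  = 26.20 / 10
  = 2.62 ha/h


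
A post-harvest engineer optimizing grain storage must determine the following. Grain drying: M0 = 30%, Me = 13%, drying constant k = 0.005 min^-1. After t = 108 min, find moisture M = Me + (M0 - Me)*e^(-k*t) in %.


M = Me + (M0 - Me) * e^(-k*t)
  = 13 + (30 - 13) * e^(-0.005*108)
  = 13 + 17 * e^(-0.540)
  = 13 + 17 * 0.58275
  = 13 + 9.9067
  = 22.91%


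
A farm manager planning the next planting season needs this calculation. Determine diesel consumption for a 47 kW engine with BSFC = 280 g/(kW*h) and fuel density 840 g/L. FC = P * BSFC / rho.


FC = P * BSFC / rho_fuel
   = 47 * 280 / 840
   = 13160 / 840
   = 15.67 L/h


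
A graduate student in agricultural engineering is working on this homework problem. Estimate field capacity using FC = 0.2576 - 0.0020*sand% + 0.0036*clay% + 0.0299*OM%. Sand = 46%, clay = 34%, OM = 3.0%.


FC = 0.2576 - 0.0020*46 + 0.0036*34 + 0.0299*3.0
   = 0.2576 - 0.0920 + 0.1224 + 0.0897
   = 0.3777


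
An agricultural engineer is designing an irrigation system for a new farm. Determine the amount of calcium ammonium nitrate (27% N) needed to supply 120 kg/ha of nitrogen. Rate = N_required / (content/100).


Rate = N_required / (N_content / 100)
     = 120 / (27 / 100)
     = 120 / 0.27
     = 444.44 kg/ha


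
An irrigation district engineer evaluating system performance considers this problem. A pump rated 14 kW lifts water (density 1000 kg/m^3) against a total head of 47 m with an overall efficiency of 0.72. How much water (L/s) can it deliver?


Q = (P * 1000 * eta) / (rho * g * H)
  = (14 * 1000 * 0.72) / (1000 * 9.81 * 47)
  = 10080 / 461070
  = 0.02186 m^3/s = 21.86 L/s


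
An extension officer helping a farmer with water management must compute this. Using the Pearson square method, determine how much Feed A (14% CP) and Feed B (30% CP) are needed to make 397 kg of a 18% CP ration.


parts_A = CP_b - target = 30 - 18 = 12
parts_B = target - CP_a = 18 - 14 = 4
total_parts = 12 + 4 = 16
Feed A = 397 * 12 / 16 = 297.75 kg
Feed B = 397 * 4 / 16 = 99.25 kg

297.75 kg


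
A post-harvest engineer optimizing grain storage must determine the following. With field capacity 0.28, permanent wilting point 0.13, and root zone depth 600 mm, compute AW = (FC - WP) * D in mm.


AW = (FC - WP) * D
   = (0.28 - 0.13) * 600
   = 0.15 * 600
   = 90 mm


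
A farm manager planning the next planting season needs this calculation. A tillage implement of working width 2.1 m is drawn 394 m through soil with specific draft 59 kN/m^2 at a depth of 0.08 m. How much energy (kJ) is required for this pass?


E = k * d * w * L
  = 59 * 0.08 * 2.1 * 394
  = 3905.33 kJ


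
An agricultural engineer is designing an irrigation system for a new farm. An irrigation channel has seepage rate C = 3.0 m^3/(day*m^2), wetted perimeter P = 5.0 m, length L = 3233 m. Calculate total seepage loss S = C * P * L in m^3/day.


S = C * P * L
  = 3.0 * 5.0 * 3233
  = 48495 m^3/day


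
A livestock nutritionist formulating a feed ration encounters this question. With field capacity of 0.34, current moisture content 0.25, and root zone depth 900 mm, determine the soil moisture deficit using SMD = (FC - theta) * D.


SMD = (FC - theta) * D
    = (0.34 - 0.25) * 900
    = 0.090 * 900
    = 81 mm


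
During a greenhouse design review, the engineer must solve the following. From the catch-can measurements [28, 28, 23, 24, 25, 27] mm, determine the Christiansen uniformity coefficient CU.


xbar = 155 / 6 = 25.833
sum|xi - xbar| = 11
CU = 100 * (1 - 11 / (6 * 25.833))
   = 100 * (1 - 0.0710)
   = 92.90%


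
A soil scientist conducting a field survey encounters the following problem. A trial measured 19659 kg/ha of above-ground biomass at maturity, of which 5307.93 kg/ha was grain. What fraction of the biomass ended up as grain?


HI = grain_yield / biomass
   = 5307.93 / 19659
   = 0.27


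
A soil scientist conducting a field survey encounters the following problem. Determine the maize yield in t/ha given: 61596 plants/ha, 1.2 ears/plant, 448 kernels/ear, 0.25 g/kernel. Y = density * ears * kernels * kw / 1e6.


Y = density * ears * kernels * kw
  = 61596 * 1.2 * 448 * 0.25 g/ha
  = 8278502.40 g/ha
  = 8278.50 kg/ha = 8.28 t/ha


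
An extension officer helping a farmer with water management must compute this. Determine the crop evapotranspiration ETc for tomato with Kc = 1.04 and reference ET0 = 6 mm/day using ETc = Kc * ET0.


ETc = Kc * ET0
    = 1.04 * 6
    = 6.24 mm/day


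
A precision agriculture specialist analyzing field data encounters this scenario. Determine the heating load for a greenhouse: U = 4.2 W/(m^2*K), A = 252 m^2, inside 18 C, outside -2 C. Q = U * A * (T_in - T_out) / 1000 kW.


dT = 18 - (-2) = 20 K
Q = U * A * dT
  = 4.2 * 252 * 20
  = 21168 W = 21.17 kW


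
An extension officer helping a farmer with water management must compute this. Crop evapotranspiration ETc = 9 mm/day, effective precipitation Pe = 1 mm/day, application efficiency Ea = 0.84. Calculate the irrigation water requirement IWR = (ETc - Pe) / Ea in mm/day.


IWR = (ETc - Pe) / Ea
    = (9 - 1) / 0.84
    = 8 / 0.84
    = 9.52 mm/day


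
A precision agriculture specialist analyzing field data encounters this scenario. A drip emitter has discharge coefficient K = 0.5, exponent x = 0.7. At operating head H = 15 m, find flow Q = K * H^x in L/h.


Q = K * H^x
  = 0.5 * 15^0.7
  = 0.5 * 6.6568
  = 3.33 L/h


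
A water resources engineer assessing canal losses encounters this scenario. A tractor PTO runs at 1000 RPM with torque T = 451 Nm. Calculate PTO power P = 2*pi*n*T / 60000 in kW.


P = 2*pi*n*T / 60000
  = 2*pi * 1000 * 451 / 60000
  = 2833716.57 / 60000
  = 47.23 kW


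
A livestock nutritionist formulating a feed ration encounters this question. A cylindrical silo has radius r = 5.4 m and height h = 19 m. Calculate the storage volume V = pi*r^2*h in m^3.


V = pi * r^2 * h
  = pi * 5.4^2 * 19
  = pi * 29.16 * 19
  = 1740.57 m^3


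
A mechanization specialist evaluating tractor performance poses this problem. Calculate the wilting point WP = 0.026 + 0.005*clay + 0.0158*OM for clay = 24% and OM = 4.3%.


WP = 0.026 + 0.005*24 + 0.0158*4.3
   = 0.026 + 0.1200 + 0.0679
   = 0.2139


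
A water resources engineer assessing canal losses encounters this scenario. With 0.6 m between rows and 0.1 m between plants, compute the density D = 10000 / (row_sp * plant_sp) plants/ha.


D = 10000 / (row_sp * plant_sp)
  = 10000 / (0.6 * 0.1)
  = 10000 / 0.0600
  = 166666.67 plants/ha


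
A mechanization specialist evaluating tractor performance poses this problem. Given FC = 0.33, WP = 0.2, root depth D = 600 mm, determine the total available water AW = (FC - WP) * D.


AW = (FC - WP) * D
   = (0.33 - 0.2) * 600
   = 0.13 * 600
   = 78 mm


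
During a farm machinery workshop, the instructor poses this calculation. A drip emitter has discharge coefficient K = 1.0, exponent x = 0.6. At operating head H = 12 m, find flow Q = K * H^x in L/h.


Q = K * H^x
  = 1.0 * 12^0.6
  = 1.0 * 4.4413
  = 4.44 L/h


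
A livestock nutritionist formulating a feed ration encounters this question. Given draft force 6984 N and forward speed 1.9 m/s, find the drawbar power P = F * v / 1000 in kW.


P = F * v / 1000
  = 6984 * 1.9 / 1000
  = 13269.60 / 1000
  = 13.27 kW


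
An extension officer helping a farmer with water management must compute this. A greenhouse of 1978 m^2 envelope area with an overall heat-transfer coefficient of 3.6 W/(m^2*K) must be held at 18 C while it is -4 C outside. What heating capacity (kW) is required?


dT = 18 - (-4) = 22 K
Q = U * A * dT
  = 3.6 * 1978 * 22
  = 156657.60 W = 156.66 kW


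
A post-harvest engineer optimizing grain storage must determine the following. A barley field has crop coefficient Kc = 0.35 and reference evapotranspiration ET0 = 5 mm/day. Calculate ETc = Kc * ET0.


ETc = Kc * ET0
    = 0.35 * 5
    = 1.75 mm/day


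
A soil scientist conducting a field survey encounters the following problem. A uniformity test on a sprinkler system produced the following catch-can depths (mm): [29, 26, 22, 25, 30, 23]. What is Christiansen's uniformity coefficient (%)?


xbar = 155 / 6 = 25.833
sum|xi - xbar| = 15
CU = 100 * (1 - 15 / (6 * 25.833))
   = 100 * (1 - 0.0968)
   = 90.32%


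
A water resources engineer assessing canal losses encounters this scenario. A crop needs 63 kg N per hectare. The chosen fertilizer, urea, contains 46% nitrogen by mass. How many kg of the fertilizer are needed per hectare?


Rate = N_required / (N_content / 100)
     = 63 / (46 / 100)
     = 63 / 0.46
     = 136.96 kg/ha


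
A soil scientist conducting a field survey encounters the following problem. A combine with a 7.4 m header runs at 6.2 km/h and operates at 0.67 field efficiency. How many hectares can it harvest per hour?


C = w * v * eta_f / 10
  = 7.4 * 6.2 * 0.67 / 10
  = 30.74 / 10
  = 3.07 ha/h


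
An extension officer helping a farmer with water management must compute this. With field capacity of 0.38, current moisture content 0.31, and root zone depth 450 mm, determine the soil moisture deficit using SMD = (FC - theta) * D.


SMD = (FC - theta) * D
    = (0.38 - 0.31) * 450
    = 0.070 * 450
    = 31.50 mm


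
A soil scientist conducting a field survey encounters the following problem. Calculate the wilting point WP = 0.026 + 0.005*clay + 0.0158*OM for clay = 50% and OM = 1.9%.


WP = 0.026 + 0.005*50 + 0.0158*1.9
   = 0.026 + 0.2500 + 0.0300
   = 0.3060


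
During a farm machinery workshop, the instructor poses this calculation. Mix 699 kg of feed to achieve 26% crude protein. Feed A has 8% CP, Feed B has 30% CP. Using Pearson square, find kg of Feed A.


parts_A = CP_b - target = 30 - 26 = 4
parts_B = target - CP_a = 26 - 8 = 18
total_parts = 4 + 18 = 22
Feed A = 699 * 4 / 22 = 127.09 kg
Feed B = 699 * 18 / 22 = 571.91 kg

127.09 kg


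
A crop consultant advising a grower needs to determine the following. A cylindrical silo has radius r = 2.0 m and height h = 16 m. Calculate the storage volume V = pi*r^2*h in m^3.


V = pi * r^2 * h
  = pi * 2.0^2 * 16
  = pi * 4 * 16
  = 201.06 m^3


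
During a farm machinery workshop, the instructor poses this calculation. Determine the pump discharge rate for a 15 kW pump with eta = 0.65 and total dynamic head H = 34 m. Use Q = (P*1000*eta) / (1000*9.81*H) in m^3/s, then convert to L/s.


Q = (P * 1000 * eta) / (rho * g * H)
  = (15 * 1000 * 0.65) / (1000 * 9.81 * 34)
  = 9750 / 333540
  = 0.02923 m^3/s = 29.23 L/s


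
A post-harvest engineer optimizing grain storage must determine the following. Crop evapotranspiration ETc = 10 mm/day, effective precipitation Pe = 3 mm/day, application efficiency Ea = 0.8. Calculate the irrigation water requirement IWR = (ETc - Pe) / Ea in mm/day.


IWR = (ETc - Pe) / Ea
    = (10 - 3) / 0.8
    = 7 / 0.8
    = 8.75 mm/day


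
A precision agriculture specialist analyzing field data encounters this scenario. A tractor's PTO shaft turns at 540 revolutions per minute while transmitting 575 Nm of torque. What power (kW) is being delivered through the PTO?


P = 2*pi*n*T / 60000
  = 2*pi * 540 * 575 / 60000
  = 1950929.04 / 60000
  = 32.52 kW


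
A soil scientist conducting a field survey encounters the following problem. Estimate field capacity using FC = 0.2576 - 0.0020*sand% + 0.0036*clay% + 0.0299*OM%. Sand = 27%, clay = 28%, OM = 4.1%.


FC = 0.2576 - 0.0020*27 + 0.0036*28 + 0.0299*4.1
   = 0.2576 - 0.0540 + 0.1008 + 0.1226
   = 0.4270


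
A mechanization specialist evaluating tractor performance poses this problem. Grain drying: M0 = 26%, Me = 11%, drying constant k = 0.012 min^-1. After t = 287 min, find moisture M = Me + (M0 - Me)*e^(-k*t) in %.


M = Me + (M0 - Me) * e^(-k*t)
  = 11 + (26 - 11) * e^(-0.012*287)
  = 11 + 15 * e^(-3.444)
  = 11 + 15 * 0.03194
  = 11 + 0.4791
  = 11.48%


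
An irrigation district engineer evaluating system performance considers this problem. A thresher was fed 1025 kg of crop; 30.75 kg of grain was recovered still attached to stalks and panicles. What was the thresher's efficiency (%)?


eta = (total - unthreshed) / total * 100
    = (1025 - 30.75) / 1025 * 100
    = 994.25 / 1025 * 100
    = 97%


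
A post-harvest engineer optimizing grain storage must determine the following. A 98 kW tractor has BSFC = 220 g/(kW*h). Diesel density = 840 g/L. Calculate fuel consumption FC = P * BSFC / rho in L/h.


FC = P * BSFC / rho_fuel
   = 98 * 220 / 840
   = 21560 / 840
   = 25.67 L/h


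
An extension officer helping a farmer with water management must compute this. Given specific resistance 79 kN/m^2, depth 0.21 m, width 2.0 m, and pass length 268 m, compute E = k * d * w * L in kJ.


E = k * d * w * L
  = 79 * 0.21 * 2.0 * 268
  = 8892.24 kJ


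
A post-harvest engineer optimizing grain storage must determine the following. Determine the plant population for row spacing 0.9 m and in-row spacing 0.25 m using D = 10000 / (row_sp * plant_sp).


D = 10000 / (row_sp * plant_sp)
  = 10000 / (0.9 * 0.25)
  = 10000 / 0.2250
  = 44444.44 plants/ha


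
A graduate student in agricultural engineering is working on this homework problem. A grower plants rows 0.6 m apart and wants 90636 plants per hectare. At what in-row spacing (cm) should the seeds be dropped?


spacing = 10000 / (row_sp * density)
        = 10000 / (0.6 * 90636)
        = 10000 / 54381.60
        = 0.18389 m = 18.39 cm


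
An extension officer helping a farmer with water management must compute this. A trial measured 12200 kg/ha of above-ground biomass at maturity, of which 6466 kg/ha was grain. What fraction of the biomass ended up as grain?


HI = grain_yield / biomass
   = 6466 / 12200
   = 0.53


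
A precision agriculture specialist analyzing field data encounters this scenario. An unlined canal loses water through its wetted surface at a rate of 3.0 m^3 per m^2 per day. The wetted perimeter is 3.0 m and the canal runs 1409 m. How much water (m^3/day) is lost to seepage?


S = C * P * L
  = 3.0 * 3.0 * 1409
  = 12681 m^3/day


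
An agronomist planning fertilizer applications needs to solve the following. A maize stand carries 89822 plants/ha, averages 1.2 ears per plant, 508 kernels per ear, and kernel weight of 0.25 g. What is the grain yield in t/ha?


Y = density * ears * kernels * kw
  = 89822 * 1.2 * 508 * 0.25 g/ha
  = 13688872.80 g/ha
  = 13688.87 kg/ha = 13.69 t/ha


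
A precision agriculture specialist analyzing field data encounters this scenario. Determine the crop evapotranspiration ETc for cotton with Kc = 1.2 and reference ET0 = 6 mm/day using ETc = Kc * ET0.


ETc = Kc * ET0
    = 1.2 * 6
    = 7.20 mm/day


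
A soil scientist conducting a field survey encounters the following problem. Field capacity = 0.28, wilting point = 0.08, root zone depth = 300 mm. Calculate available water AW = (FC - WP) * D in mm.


AW = (FC - WP) * D
   = (0.28 - 0.08) * 300
   = 0.20 * 300
   = 60 mm


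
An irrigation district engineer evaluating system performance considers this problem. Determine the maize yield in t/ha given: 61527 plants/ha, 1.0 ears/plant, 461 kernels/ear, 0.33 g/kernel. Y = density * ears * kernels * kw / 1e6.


Y = density * ears * kernels * kw
  = 61527 * 1.0 * 461 * 0.33 g/ha
  = 9360102.51 g/ha
  = 9360.10 kg/ha = 9.36 t/ha


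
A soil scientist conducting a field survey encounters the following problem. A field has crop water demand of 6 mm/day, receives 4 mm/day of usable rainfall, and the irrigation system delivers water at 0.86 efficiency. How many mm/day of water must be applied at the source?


IWR = (ETc - Pe) / Ea
    = (6 - 4) / 0.86
    = 2 / 0.86
    = 2.33 mm/day


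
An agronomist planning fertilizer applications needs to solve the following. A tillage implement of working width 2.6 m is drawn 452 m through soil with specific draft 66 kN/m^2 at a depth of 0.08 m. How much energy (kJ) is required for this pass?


E = k * d * w * L
  = 66 * 0.08 * 2.6 * 452
  = 6205.06 kJ


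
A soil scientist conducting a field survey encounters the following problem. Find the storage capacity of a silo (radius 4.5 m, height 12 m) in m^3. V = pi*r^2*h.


V = pi * r^2 * h
  = pi * 4.5^2 * 12
  = pi * 20.25 * 12
  = 763.41 m^3


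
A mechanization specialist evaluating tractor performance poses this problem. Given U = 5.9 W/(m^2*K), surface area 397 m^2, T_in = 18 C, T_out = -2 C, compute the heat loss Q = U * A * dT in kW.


dT = 18 - (-2) = 20 K
Q = U * A * dT
  = 5.9 * 397 * 20
  = 46846 W = 46.85 kW


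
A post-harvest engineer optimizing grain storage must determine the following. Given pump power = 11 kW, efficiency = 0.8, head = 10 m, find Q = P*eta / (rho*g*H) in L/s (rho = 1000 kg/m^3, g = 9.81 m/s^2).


Q = (P * 1000 * eta) / (rho * g * H)
  = (11 * 1000 * 0.8) / (1000 * 9.81 * 10)
  = 8800 / 98100
  = 0.08970 m^3/s = 89.70 L/s


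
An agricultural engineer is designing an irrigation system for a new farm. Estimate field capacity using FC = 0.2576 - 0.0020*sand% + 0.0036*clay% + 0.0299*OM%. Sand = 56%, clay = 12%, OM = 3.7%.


FC = 0.2576 - 0.0020*56 + 0.0036*12 + 0.0299*3.7
   = 0.2576 - 0.1120 + 0.0432 + 0.1106
   = 0.2994


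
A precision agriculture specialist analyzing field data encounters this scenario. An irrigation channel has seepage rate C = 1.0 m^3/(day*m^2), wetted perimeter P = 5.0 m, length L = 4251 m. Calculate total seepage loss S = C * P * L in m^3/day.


S = C * P * L
  = 1.0 * 5.0 * 4251
  = 21255 m^3/day


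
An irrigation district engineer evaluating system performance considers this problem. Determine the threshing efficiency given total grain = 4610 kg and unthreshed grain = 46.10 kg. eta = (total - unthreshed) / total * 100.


eta = (total - unthreshed) / total * 100
    = (4610 - 46.10) / 4610 * 100
    = 4563.90 / 4610 * 100
    = 99%


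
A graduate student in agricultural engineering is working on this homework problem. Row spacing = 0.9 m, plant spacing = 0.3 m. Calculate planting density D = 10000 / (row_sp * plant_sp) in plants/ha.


D = 10000 / (row_sp * plant_sp)
  = 10000 / (0.9 * 0.3)
  = 10000 / 0.2700
  = 37037.04 plants/ha


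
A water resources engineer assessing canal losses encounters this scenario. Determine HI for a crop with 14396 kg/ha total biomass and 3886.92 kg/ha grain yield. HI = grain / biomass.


HI = grain_yield / biomass
   = 3886.92 / 14396
   = 0.27


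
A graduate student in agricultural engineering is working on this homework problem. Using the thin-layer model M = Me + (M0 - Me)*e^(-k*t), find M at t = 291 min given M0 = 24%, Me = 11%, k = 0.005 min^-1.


M = Me + (M0 - Me) * e^(-k*t)
  = 11 + (24 - 11) * e^(-0.005*291)
  = 11 + 13 * e^(-1.455)
  = 11 + 13 * 0.23340
  = 11 + 3.0342
  = 14.03%


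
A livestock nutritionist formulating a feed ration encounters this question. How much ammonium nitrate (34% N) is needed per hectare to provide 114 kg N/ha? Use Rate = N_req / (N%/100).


Rate = N_required / (N_content / 100)
     = 114 / (34 / 100)
     = 114 / 0.34
     = 335.29 kg/ha


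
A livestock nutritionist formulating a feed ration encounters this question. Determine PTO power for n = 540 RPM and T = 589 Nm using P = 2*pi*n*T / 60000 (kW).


P = 2*pi*n*T / 60000
  = 2*pi * 540 * 589 / 60000
  = 1998429.92 / 60000
  = 33.31 kW


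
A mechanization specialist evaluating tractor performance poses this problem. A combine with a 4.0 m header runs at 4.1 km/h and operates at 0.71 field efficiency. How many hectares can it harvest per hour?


C = w * v * eta_f / 10
  = 4.0 * 4.1 * 0.71 / 10
  = 11.64 / 10
  = 1.16 ha/h


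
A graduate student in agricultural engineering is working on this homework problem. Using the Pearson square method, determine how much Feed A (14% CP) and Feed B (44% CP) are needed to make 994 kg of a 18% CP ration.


parts_A = CP_b - target = 44 - 18 = 26
parts_B = target - CP_a = 18 - 14 = 4
total_parts = 26 + 4 = 30
Feed A = 994 * 26 / 30 = 861.47 kg
Feed B = 994 * 4 / 30 = 132.53 kg

861.47 kg


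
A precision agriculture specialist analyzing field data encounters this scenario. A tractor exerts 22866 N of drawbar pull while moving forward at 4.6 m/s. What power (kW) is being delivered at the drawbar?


P = F * v / 1000
  = 22866 * 4.6 / 1000
  = 105183.60 / 1000
  = 105.18 kW


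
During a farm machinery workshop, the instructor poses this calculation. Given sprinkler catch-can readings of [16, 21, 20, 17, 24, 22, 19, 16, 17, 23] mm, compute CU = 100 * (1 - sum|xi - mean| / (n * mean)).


xbar = 195 / 10 = 19.500
sum|xi - xbar| = 25
CU = 100 * (1 - 25 / (10 * 19.500))
   = 100 * (1 - 0.1282)
   = 87.18%


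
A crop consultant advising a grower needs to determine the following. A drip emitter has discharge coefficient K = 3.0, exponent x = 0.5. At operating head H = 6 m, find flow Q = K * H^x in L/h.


Q = K * H^x
  = 3.0 * 6^0.5
  = 3.0 * 2.4495
  = 7.35 L/h


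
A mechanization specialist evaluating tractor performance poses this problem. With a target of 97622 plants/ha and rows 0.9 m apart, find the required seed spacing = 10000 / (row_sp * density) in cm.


spacing = 10000 / (row_sp * density)
        = 10000 / (0.9 * 97622)
        = 10000 / 87859.80
        = 0.11382 m = 11.38 cm


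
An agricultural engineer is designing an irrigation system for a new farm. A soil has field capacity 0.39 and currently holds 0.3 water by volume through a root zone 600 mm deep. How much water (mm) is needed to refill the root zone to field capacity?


SMD = (FC - theta) * D
    = (0.39 - 0.3) * 600
    = 0.090 * 600
    = 54 mm


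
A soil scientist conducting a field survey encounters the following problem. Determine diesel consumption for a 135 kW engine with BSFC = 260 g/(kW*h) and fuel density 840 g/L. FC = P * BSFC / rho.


FC = P * BSFC / rho_fuel
   = 135 * 260 / 840
   = 35100 / 840
   = 41.79 L/h


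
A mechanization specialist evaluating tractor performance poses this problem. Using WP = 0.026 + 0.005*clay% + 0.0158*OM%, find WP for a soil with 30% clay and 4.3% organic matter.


WP = 0.026 + 0.005*30 + 0.0158*4.3
   = 0.026 + 0.1500 + 0.0679
   = 0.2439


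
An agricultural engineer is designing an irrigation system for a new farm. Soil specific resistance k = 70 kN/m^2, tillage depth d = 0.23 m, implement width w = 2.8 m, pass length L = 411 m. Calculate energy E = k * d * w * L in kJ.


E = k * d * w * L
  = 70 * 0.23 * 2.8 * 411
  = 18527.88 kJ


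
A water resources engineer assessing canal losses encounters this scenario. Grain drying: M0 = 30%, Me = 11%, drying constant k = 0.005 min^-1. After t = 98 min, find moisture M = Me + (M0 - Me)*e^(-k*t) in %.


M = Me + (M0 - Me) * e^(-k*t)
  = 11 + (30 - 11) * e^(-0.005*98)
  = 11 + 19 * e^(-0.490)
  = 11 + 19 * 0.61263
  = 11 + 11.6399
  = 22.64%


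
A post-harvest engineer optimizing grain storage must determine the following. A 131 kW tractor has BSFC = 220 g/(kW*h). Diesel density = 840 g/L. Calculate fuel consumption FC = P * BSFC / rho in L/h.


FC = P * BSFC / rho_fuel
   = 131 * 220 / 840
   = 28820 / 840
   = 34.31 L/h


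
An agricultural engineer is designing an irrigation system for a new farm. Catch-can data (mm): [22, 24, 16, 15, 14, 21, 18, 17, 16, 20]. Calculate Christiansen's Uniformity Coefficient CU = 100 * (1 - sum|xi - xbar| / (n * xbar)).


xbar = 183 / 10 = 18.300
sum|xi - xbar| = 27.600
CU = 100 * (1 - 27.600 / (10 * 18.300))
   = 100 * (1 - 0.1508)
   = 84.92%


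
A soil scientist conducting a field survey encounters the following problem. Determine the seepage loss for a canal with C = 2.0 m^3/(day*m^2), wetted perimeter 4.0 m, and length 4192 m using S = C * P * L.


S = C * P * L
  = 2.0 * 4.0 * 4192
  = 33536 m^3/day


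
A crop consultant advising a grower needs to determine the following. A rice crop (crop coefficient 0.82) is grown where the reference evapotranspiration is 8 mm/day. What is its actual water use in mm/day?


ETc = Kc * ET0
    = 0.82 * 8
    = 6.56 mm/day


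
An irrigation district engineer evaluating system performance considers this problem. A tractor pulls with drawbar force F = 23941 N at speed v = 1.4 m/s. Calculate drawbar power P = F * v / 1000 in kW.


P = F * v / 1000
  = 23941 * 1.4 / 1000
  = 33517.40 / 1000
  = 33.52 kW


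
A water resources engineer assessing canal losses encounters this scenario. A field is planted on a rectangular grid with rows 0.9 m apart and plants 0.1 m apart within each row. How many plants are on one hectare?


D = 10000 / (row_sp * plant_sp)
  = 10000 / (0.9 * 0.1)
  = 10000 / 0.0900
  = 111111.11 plants/ha


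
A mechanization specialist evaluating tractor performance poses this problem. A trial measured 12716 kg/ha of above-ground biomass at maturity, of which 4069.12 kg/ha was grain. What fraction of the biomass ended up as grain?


HI = grain_yield / biomass
   = 4069.12 / 12716
   = 0.32


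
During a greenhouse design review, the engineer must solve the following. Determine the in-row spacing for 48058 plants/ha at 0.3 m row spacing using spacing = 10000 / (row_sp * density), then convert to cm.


spacing = 10000 / (row_sp * density)
        = 10000 / (0.3 * 48058)
        = 10000 / 14417.40
        = 0.69361 m = 69.36 cm


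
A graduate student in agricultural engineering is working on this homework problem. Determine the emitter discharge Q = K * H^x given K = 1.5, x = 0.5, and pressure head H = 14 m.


Q = K * H^x
  = 1.5 * 14^0.5
  = 1.5 * 3.7417
  = 5.61 L/h


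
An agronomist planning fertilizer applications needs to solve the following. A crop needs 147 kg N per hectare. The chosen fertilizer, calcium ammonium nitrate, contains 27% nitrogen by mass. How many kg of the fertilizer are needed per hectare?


Rate = N_required / (N_content / 100)
     = 147 / (27 / 100)
     = 147 / 0.27
     = 544.44 kg/ha


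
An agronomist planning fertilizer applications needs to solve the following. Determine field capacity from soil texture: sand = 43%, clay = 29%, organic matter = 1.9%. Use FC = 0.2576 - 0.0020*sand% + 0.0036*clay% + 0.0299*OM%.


FC = 0.2576 - 0.0020*43 + 0.0036*29 + 0.0299*1.9
   = 0.2576 - 0.0860 + 0.1044 + 0.0568
   = 0.3328


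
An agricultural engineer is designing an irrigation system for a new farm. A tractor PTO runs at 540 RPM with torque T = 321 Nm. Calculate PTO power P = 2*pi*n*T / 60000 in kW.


P = 2*pi*n*T / 60000
  = 2*pi * 540 * 321 / 60000
  = 1089127.34 / 60000
  = 18.15 kW


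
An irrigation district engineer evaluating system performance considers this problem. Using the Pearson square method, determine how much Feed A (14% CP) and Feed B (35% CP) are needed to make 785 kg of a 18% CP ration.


parts_A = CP_b - target = 35 - 18 = 17
parts_B = target - CP_a = 18 - 14 = 4
total_parts = 17 + 4 = 21
Feed A = 785 * 17 / 21 = 635.48 kg
Feed B = 785 * 4 / 21 = 149.52 kg

635.48 kg


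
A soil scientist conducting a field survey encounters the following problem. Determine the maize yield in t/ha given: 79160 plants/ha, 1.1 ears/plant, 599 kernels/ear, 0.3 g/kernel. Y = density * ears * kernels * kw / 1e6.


Y = density * ears * kernels * kw
  = 79160 * 1.1 * 599 * 0.3 g/ha
  = 15647557.20 g/ha
  = 15647.56 kg/ha = 15.65 t/ha


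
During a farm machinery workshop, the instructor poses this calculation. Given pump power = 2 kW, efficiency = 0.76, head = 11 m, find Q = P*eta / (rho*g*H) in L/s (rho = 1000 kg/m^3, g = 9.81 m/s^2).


Q = (P * 1000 * eta) / (rho * g * H)
  = (2 * 1000 * 0.76) / (1000 * 9.81 * 11)
  = 1520 / 107910
  = 0.01409 m^3/s = 14.09 L/s


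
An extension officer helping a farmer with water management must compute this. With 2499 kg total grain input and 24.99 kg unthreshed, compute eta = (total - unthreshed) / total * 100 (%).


eta = (total - unthreshed) / total * 100
    = (2499 - 24.99) / 2499 * 100
    = 2474.01 / 2499 * 100
    = 99%


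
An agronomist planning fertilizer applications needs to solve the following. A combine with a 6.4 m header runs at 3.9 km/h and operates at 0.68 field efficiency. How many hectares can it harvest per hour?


C = w * v * eta_f / 10
  = 6.4 * 3.9 * 0.68 / 10
  = 16.97 / 10
  = 1.70 ha/h


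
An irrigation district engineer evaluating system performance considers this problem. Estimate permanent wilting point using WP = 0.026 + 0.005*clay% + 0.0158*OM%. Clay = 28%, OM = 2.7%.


WP = 0.026 + 0.005*28 + 0.0158*2.7
   = 0.026 + 0.1400 + 0.0427
   = 0.2087


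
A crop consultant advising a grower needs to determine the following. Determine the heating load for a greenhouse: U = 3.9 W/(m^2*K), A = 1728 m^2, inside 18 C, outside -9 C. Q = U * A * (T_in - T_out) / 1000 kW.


dT = 18 - (-9) = 27 K
Q = U * A * dT
  = 3.9 * 1728 * 27
  = 181958.40 W = 181.96 kW


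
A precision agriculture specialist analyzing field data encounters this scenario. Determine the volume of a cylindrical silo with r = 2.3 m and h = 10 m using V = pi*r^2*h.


V = pi * r^2 * h
  = pi * 2.3^2 * 10
  = pi * 5.29 * 10
  = 166.19 m^3


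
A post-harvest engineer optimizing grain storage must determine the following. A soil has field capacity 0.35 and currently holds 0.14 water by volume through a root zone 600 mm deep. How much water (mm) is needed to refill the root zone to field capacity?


SMD = (FC - theta) * D
    = (0.35 - 0.14) * 600
    = 0.210 * 600
    = 126 mm


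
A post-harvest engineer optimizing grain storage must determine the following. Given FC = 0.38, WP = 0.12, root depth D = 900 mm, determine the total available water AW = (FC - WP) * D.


AW = (FC - WP) * D
   = (0.38 - 0.12) * 900
   = 0.26 * 900
   = 234 mm


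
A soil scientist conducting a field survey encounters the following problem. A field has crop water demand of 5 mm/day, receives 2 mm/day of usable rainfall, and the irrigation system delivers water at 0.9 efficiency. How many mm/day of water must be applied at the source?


IWR = (ETc - Pe) / Ea
    = (5 - 2) / 0.9
    = 3 / 0.9
    = 3.33 mm/day


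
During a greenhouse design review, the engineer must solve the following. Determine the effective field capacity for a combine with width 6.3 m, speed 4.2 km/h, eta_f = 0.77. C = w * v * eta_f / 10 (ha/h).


C = w * v * eta_f / 10
  = 6.3 * 4.2 * 0.77 / 10
  = 20.37 / 10
  = 2.04 ha/h


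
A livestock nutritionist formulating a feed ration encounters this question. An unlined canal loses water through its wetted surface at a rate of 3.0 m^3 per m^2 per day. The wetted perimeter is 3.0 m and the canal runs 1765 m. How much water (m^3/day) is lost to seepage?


S = C * P * L
  = 3.0 * 3.0 * 1765
  = 15885 m^3/day


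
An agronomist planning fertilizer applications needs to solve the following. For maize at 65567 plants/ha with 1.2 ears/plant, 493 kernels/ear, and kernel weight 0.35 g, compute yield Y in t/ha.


Y = density * ears * kernels * kw
  = 65567 * 1.2 * 493 * 0.35 g/ha
  = 13576303.02 g/ha
  = 13576.30 kg/ha = 13.58 t/ha


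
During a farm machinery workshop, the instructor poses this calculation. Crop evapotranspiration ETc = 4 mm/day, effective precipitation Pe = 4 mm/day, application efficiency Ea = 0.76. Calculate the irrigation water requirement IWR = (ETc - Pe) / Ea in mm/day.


IWR = (ETc - Pe) / Ea
    = (4 - 4) / 0.76
    = 0 / 0.76
    = 0 mm/day


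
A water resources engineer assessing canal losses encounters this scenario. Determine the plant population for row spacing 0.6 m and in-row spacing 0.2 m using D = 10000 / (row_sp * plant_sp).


D = 10000 / (row_sp * plant_sp)
  = 10000 / (0.6 * 0.2)
  = 10000 / 0.1200
  = 83333.33 plants/ha
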